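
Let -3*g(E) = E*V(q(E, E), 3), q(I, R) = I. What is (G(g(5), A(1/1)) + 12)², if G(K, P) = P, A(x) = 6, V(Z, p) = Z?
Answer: 324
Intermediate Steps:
g(E) = -E²/3 (g(E) = -E*E/3 = -E²/3)
(G(g(5), A(1/1)) + 12)² = (6 + 12)² = 18² = 324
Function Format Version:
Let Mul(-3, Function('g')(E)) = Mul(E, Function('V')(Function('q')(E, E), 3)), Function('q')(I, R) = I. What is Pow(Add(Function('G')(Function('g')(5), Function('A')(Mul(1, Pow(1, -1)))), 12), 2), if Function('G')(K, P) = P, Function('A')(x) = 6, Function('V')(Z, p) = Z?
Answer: 324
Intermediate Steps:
Function('g')(E) = Mul(Rational(-1, 3), Pow(E, 2)) (Function('g')(E) = Mul(Rational(-1, 3), Mul(E, E)) = Mul(Rational(-1, 3), Pow(E, 2)))
Pow(Add(Function('G')(Function('g')(5), Function('A')(Mul(1, Pow(1, -1)))), 12), 2) = Pow(Add(6, 12), 2) = Pow(18, 2) = 324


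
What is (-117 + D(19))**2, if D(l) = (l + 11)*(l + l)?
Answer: 1046529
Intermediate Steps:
D(l) = 2*l*(11 + l) (D(l) = (11 + l)*(2*l) = 2*l*(11 + l))
(-117 + D(19))**2 = (-117 + 2*19*(11 + 19))**2 = (-117 + 2*19*30)**2 = (-117 + 1140)**2 = 1023**2 = 1046529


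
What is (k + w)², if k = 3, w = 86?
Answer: 7921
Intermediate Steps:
(k + w)² = (3 + 86)² = 89² = 7921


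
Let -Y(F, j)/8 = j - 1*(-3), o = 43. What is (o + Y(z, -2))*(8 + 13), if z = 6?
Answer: 735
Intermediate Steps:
Y(F, j) = -24 - 8*j (Y(F, j) = -8*(j - 1*(-3)) = -8*(j + 3) = -8*(3 + j) = -24 - 8*j)
(o + Y(z, -2))*(8 + 13) = (43 + (-24 - 8*(-2)))*(8 + 13) = (43 + (-24 + 16))*21 = (43 - 8)*21 = 35*21 = 735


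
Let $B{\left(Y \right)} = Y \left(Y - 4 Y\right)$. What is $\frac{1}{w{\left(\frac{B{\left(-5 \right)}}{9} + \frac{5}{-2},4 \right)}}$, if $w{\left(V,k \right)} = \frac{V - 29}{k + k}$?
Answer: $- \frac{48}{239} \approx -0.20084$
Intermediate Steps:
$B{\left(Y \right)} = - 3 Y^{2}$ ($B{\left(Y \right)} = Y \left(- 3 Y\right) = - 3 Y^{2}$)
$w{\left(V,k \right)} = \frac{-29 + V}{2 k}$
$\frac{1}{w{\left(\frac{B{\left(-5 \right)}}{9} + \frac{5}{-2},4 \right)}} = \frac{1}{\frac{1}{2} \cdot \frac{1}{4} \left(-29 + \left(\frac{\left(-3\right) \left(-5\right)^{2}}{9} + \frac{5}{-2}\right)\right)} = \frac{1}{\frac{1}{2} \cdot \frac{1}{4} \left(-29 + \left(\left(-3\right) 25 \cdot \frac{1}{9} + 5 \left(- \frac{1}{2}\right)\right)\right)} = \frac{1}{\frac{1}{2} \cdot \frac{1}{4} \left(-29 - \frac{65}{6}\right)} = \frac{1}{\frac{1}{2} \cdot \frac{1}{4} \left(- \frac{239}{6}\right)} = \frac{1}{- \frac{239}{48}} = - \frac{48}{239}$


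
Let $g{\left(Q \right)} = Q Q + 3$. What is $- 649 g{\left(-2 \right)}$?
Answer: $-4543$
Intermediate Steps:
$g{\left(Q \right)} = 3 + Q^{2}$ ($g{\left(Q \right)} = Q^{2} + 3 = 3 + Q^{2}$)
$- 649 g{\left(-2 \right)} = - 649 \left(3 + \left(-2\right)^{2}\right) = - 649 \left(3 + 4\right) = \left(-649\right) 7 = -4543$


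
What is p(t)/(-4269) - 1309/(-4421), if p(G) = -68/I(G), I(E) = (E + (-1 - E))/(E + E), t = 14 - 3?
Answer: -1025695/18873249 ≈ -0.054347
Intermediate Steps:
t = 11
I(E) = -1/(2*E)
p(G) = 136*G (p(G) = -68*(-2*G) = -(-136)*G = 136*G)
p(t)/(-4269) - 1309/(-4421) = (136*11)/(-4269) - 1309/(-4421) = 1496*(-1/4269) - 1309*(-1/4421) = -1496/4269 + 1309/4421 = -1025695/18873249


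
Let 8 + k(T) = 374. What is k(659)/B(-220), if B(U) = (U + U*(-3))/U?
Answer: -183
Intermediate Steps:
B(U) = -2 (B(U) = (U - 3*U)/U = (-2*U)/U = -2)
k(T) = 366 (k(T) = -8 + 374 = 366)
k(659)/B(-220) = 366/(-2) = 366*(-½) = -183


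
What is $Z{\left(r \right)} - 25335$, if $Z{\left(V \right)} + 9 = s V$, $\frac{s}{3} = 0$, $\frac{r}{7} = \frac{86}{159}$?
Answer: $-25344$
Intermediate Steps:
$r = \frac{602}{159}$ ($r = 7 \cdot \frac{86}{159} = \frac{602}{159} \approx 3.7862$)
$s = 0$ ($s = 3 \cdot 0 = 0$)
$Z{\left(V \right)} = -9$ ($Z{\left(V \right)} = -9 + 0 V = -9 + 0 = -9$)
$Z{\left(r \right)} - 25335 = -9 - 25335 = -25344$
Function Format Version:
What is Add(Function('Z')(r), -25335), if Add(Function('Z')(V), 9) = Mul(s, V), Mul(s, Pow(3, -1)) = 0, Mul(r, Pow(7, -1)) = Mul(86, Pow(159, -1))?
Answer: -25344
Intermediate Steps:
r = Rational(602, 159) (r = Mul(7, Mul(86, Pow(159, -1))) = Mul(7, Mul(86, Rational(1, 159))) = Mul(7, Rational(86, 159)) = Rational(602, 159) ≈ 3.7862)
s = 0 (s = Mul(3, 0) = 0)
Function('Z')(V) = -9 (Function('Z')(V) = Add(-9, Mul(0, V)) = Add(-9, 0) = -9)
Add(Function('Z')(r), -25335) = Add(-9, -25335) = -25344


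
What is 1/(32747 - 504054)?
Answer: -1/471307 ≈ -2.1218e-6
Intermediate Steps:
1/(32747 - 504054) = 1/(-471307) = -1/471307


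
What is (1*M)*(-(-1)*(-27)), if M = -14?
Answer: 378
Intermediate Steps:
(1*M)*(-(-1)*(-27)) = (1*(-14))*(-(-1)*(-27)) = -(-14)*27 = -14*(-27) = 378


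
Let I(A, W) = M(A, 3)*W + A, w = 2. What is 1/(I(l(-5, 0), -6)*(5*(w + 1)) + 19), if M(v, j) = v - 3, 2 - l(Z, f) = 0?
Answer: 1/139 ≈ 0.0071942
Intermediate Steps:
l(Z, f) = 2 (l(Z, f) = 2 - 1*0 = 2 + 0 = 2)
M(v, j) = -3 + v
I(A, W) = A + W*(-3 + A) (I(A, W) = (-3 + A)*W + A = W*(-3 + A) + A = A + W*(-3 + A))
1/(I(l(-5, 0), -6)*(5*(w + 1)) + 19) = 1/((2 - 6*(-3 + 2))*(5*(2 + 1)) + 19) = 1/((2 - 6*(-1))*(5*3) + 19) = 1/((2 + 6)*15 + 19) = 1/(8*15 + 19) = 1/(120 + 19) = 1/139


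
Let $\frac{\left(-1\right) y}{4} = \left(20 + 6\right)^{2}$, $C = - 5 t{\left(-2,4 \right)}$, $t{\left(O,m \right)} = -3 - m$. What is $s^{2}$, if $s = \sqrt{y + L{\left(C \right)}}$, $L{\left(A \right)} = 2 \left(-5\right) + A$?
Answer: $-2679$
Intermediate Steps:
$C = 35$ ($C = - 5 \left(-3 - 4\right) = \left(-5\right) \left(-7\right) = 35$)
$L{\left(A \right)} = -10 + A$
$y = -2704$ ($y = - 4 \left(20 + 6\right)^{2} = - 4 \cdot 26^{2} = \left(-4\right) 676 = -2704$)
$s = i \sqrt{2679}$ ($s = \sqrt{-2704 + \left(-10 + 35\right)} = \sqrt{-2704 + 25} = \sqrt{-2679} = i \sqrt{2679} \approx 51.759 i$)
$s^{2} = \left(i \sqrt{2679}\right)^{2} = -2679$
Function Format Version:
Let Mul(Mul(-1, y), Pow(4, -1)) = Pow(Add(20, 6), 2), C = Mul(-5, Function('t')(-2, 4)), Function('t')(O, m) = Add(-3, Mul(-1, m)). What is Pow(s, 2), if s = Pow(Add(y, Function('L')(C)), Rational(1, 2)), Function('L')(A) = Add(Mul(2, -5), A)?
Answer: -2679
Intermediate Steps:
C = 35 (C = Mul(-5, Add(-3, Mul(-1, 4))) = Mul(-5, Add(-3, -4)) = Mul(-5, -7) = 35)
Function('L')(A) = Add(-10, A)
y = -2704 (y = Mul(-4, Pow(Add(20, 6), 2)) = Mul(-4, Pow(26, 2)) = Mul(-4, 676) = -2704)
s = Mul(I, Pow(2679, Rational(1, 2))) (s = Pow(Add(-2704, Add(-10, 35)), Rational(1, 2)) = Pow(Add(-2704, 25), Rational(1, 2)) = Pow(-2679, Rational(1, 2)) = Mul(I, Pow(2679, Rational(1, 2))) ≈ Mul(51.759, I))
Pow(s, 2) = Pow(Mul(I, Pow(2679, Rational(1, 2))), 2) = -2679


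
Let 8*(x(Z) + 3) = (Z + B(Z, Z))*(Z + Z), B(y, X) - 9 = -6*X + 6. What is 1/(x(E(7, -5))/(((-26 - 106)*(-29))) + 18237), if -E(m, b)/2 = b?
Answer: 7656/139622291 ≈ 5.4834e-5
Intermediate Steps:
E(m, b) = -2*b
B(y, X) = 15 - 6*X (B(y, X) = 9 + (-6*X + 6) = 9 + (6 - 6*X) = 15 - 6*X)
x(Z) = -3 + Z*(15 - 5*Z)/4 (x(Z) = -3 + ((Z + (15 - 6*Z))*(Z + Z))/8 = -3 + ((15 - 5*Z)*(2*Z))/8 = -3 + (2*Z*(15 - 5*Z))/8 = -3 + Z*(15 - 5*Z)/4)
1/(x(E(7, -5))/(((-26 - 106)*(-29))) + 18237) = 1/((-3 - 5*(-2*(-5))**2/4 + 15*(-2*(-5))/4)/(((-26 - 106)*(-29))) + 18237) = 1/((-3 - 5/4*10**2 + (15/4)*10)/((-132*(-29))) + 18237) = 1/((-3 - 5/4*100 + 75/2)/3828 + 18237) = 1/((-3 - 125 + 75/2)*(1/3828) + 18237) = 1/(-181/2*1/3828 + 18237) = 1/(-181/7656 + 18237) = 1/(139622291/7656) = 7656/139622291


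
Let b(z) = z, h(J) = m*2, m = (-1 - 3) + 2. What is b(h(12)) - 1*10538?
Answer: -10542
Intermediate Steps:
m = -2 (m = -4 + 2 = -2)
h(J) = -4 (h(J) = -2*2 = -4)
b(h(12)) - 1*10538 = -4 - 1*10538 = -4 - 10538 = -10542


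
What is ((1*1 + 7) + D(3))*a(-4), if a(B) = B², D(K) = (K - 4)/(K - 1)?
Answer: 120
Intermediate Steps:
D(K) = (-4 + K)/(-1 + K)
((1*1 + 7) + D(3))*a(-4) = ((1*1 + 7) + (-4 + 3)/(-1 + 3))*(-4)² = ((1 + 7) - 1/2)*16 = (8 + (½)*(-1))*16 = (8 - ½)*16 = (15/2)*16 = 120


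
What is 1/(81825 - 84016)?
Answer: -1/2191 ≈ -0.00045641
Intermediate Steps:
1/(81825 - 84016) = 1/(-2191) = -1/2191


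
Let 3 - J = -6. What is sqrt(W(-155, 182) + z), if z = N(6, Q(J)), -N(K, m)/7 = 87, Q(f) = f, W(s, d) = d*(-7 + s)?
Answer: I*sqrt(30093) ≈ 173.47*I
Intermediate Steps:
J = 9 (J = 3 - 1*(-6) = 3 + 6 = 9)
N(K, m) = -609 (N(K, m) = -7*87 = -609)
z = -609
sqrt(W(-155, 182) + z) = sqrt(182*(-7 - 155) - 609) = sqrt(182*(-162) - 609) = sqrt(-29484 - 609) = sqrt(-30093) = I*sqrt(30093)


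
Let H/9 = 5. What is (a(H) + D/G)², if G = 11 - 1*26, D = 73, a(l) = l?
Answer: 362404/225 ≈ 1610.7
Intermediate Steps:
H = 45 (H = 9*5 = 45)
G = -15 (G = 11 - 26 = -15)
(a(H) + D/G)² = (45 + 73/(-15))² = (45 + 73*(-1/15))² = (45 - 73/15)² = (602/15)² = 362404/225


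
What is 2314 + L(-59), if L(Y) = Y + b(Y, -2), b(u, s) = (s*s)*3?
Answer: 2267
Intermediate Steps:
b(u, s) = 3*s² (b(u, s) = s²*3 = 3*s²)
L(Y) = 12 + Y (L(Y) = Y + 3*(-2)² = Y + 3*4 = Y + 12 = 12 + Y)
2314 + L(-59) = 2314 + (12 - 59) = 2314 - 47 = 2267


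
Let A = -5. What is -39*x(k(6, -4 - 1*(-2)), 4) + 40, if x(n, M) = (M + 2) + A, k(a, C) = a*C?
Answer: 1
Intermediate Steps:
k(a, C) = C*a
x(n, M) = -3 + M (x(n, M) = (M + 2) - 5 = (2 + M) - 5 = -3 + M)
-39*x(k(6, -4 - 1*(-2)), 4) + 40 = -39*(-3 + 4) + 40 = -39*1 + 40 = -39 + 40 = 1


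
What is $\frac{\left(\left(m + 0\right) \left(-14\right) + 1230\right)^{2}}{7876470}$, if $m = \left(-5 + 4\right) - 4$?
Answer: $\frac{169000}{787647} \approx 0.21456$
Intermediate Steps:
$m = -5$ ($m = -1 - 4 = -5$)
$\frac{\left(\left(m + 0\right) \left(-14\right) + 1230\right)^{2}}{7876470} = \frac{\left(\left(-5 + 0\right) \left(-14\right) + 1230\right)^{2}}{7876470} = \left(\left(-5\right) \left(-14\right) + 1230\right)^{2} \cdot \frac{1}{7876470} = \left(70 + 1230\right)^{2} \cdot \frac{1}{7876470} = 1300^{2} \cdot \frac{1}{7876470} = 1690000 \cdot \frac{1}{7876470} = \frac{169000}{787647}$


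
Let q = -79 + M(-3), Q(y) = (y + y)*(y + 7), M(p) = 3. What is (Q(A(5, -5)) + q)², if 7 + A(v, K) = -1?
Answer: 3600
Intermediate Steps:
A(v, K) = -8 (A(v, K) = -7 - 1 = -8)
Q(y) = 2*y*(7 + y) (Q(y) = (2*y)*(7 + y) = 2*y*(7 + y))
q = -76 (q = -79 + 3 = -76)
(Q(A(5, -5)) + q)² = (2*(-8)*(7 - 8) - 76)² = (2*(-8)*(-1) - 76)² = (16 - 76)² = (-60)² = 3600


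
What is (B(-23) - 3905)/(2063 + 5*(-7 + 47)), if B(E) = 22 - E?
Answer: -3860/2263 ≈ -1.7057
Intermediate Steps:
(B(-23) - 3905)/(2063 + 5*(-7 + 47)) = ((22 - 1*(-23)) - 3905)/(2063 + 5*(-7 + 47)) = ((22 + 23) - 3905)/(2063 + 5*40) = (45 - 3905)/(2063 + 200) = -3860/2263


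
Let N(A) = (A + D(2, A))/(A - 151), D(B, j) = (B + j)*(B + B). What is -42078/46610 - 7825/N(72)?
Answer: 14398826023/8576240 ≈ 1678.9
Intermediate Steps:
D(B, j) = 2*B*(B + j) (D(B, j) = (B + j)*(2*B) = 2*B*(B + j))
N(A) = (8 + 5*A)/(-151 + A) (N(A) = (A + 2*2*(2 + A))/(A - 151) = (A + (8 + 4*A))/(-151 + A) = (8 + 5*A)/(-151 + A))
-42078/46610 - 7825/N(72) = -42078/46610 - 7825*(-151 + 72)/(8 + 5*72) = -42078*1/46610 - 7825*(-79/(8 + 360)) = -21039/23305 - 7825/((-1/79*368)) = -21039/23305 - 7825/(-368/79) = -21039/23305 - 7825*(-79/368) = -21039/23305 + 618175/368 = 14398826023/8576240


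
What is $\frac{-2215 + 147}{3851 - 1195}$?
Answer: $- \frac{517}{664} \approx -0.77861$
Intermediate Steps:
$\frac{-2215 + 147}{3851 - 1195} = - \frac{2068}{2656} = \left(-2068\right) \frac{1}{2656} = - \frac{517}{664}$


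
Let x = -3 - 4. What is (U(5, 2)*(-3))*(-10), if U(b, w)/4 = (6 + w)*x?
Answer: -6720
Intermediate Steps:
x = -7
U(b, w) = -168 - 28*w (U(b, w) = 4*((6 + w)*(-7)) = 4*(-42 - 7*w) = -168 - 28*w)
(U(5, 2)*(-3))*(-10) = ((-168 - 28*2)*(-3))*(-10) = ((-168 - 56)*(-3))*(-10) = -224*(-3)*(-10) = 672*(-10) = -6720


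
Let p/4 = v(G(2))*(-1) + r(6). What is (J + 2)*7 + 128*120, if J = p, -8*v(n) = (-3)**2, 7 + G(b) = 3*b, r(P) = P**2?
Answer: 32827/2 ≈ 16414.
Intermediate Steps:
G(b) = -7 + 3*b
v(n) = -9/8 (v(n) = -1/8*(-3)**2 = -1/8*9 = -9/8)
p = 297/2 (p = 4*(-9/8*(-1) + 6**2) = 4*(9/8 + 36) = 4*(297/8) = 297/2 ≈ 148.50)
J = 297/2 ≈ 148.50
(J + 2)*7 + 128*120 = (297/2 + 2)*7 + 128*120 = (301/2)*7 + 15360 = 2107/2 + 15360 = 32827/2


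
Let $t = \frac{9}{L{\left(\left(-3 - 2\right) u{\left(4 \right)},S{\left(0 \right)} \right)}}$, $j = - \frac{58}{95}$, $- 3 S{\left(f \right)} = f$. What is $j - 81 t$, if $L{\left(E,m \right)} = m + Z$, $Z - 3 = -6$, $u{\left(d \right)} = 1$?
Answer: $\frac{23027}{95} \approx 242.39$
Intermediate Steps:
$S{\left(f \right)} = - \frac{f}{3}$
$j = - \frac{58}{95}$ ($j = \left(-58\right) \frac{1}{95} = - \frac{58}{95} \approx -0.61053$)
$Z = -3$ ($Z = 3 - 6 = -3$)
$L{\left(E,m \right)} = -3 + m$ ($L{\left(E,m \right)} = m - 3 = -3 + m$)
$t = -3$ ($t = \frac{9}{-3 - 0} = \frac{9}{-3 + 0} = \frac{9}{-3} = 9 \left(- \frac{1}{3}\right) = -3$)
$j - 81 t = - \frac{58}{95} - -243 = - \frac{58}{95} + 243 = \frac{23027}{95}$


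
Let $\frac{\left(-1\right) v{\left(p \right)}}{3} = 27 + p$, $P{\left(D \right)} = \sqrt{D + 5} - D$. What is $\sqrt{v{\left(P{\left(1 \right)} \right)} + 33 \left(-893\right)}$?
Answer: $\sqrt{-29547 - 3 \sqrt{6}} \approx 171.91 i$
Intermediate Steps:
$P{\left(D \right)} = \sqrt{5 + D} - D$
$v{\left(p \right)} = -81 - 3 p$ ($v{\left(p \right)} = - 3 \left(27 + p\right) = -81 - 3 p$)
$\sqrt{v{\left(P{\left(1 \right)} \right)} + 33 \left(-893\right)} = \sqrt{\left(-81 - 3 \left(\sqrt{5 + 1} - 1\right)\right) + 33 \left(-893\right)} = \sqrt{\left(-81 - 3 \left(\sqrt{6} - 1\right)\right) - 29469} = \sqrt{\left(-81 - 3 \left(-1 + \sqrt{6}\right)\right) - 29469} = \sqrt{\left(-81 + \left(3 - 3 \sqrt{6}\right)\right) - 29469} = \sqrt{\left(-78 - 3 \sqrt{6}\right) - 29469} = \sqrt{-29547 - 3 \sqrt{6}}$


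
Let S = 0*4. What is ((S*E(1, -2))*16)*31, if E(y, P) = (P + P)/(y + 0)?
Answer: 0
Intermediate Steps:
E(y, P) = 2*P/y (E(y, P) = (2*P)/y = 2*P/y)
S = 0
((S*E(1, -2))*16)*31 = ((0*(2*(-2)/1))*16)*31 = ((0*(2*(-2)*1))*16)*31 = ((0*(-4))*16)*31 = (0*16)*31 = 0*31 = 0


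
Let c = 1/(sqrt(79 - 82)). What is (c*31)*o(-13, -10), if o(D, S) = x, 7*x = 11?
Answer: -341*I*sqrt(3)/21 ≈ -28.125*I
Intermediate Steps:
x = 11/7 (x = (1/7)*11 = 11/7 ≈ 1.5714)
o(D, S) = 11/7
c = -I*sqrt(3)/3 (c = 1/(sqrt(-3)) = 1/(I*sqrt(3)) = -I*sqrt(3)/3 ≈ -0.57735*I)
(c*31)*o(-13, -10) = (-I*sqrt(3)/3*31)*(11/7) = -31*I*sqrt(3)/3*(11/7) = -341*I*sqrt(3)/21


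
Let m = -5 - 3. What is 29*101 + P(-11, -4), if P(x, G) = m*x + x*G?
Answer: 3061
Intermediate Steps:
m = -8
P(x, G) = -8*x + G*x (P(x, G) = -8*x + x*G = -8*x + G*x)
29*101 + P(-11, -4) = 29*101 - 11*(-8 - 4) = 2929 - 11*(-12) = 2929 + 132 = 3061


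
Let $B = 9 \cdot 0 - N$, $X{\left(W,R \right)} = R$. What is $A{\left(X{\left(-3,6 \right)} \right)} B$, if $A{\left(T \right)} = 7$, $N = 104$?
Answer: $-728$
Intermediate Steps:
$B = -104$ ($B = 9 \cdot 0 - 104 = 0 - 104 = -104$)
$A{\left(X{\left(-3,6 \right)} \right)} B = 7 \left(-104\right) = -728$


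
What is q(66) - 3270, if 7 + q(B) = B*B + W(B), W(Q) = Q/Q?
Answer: 1080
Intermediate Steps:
W(Q) = 1
q(B) = -6 + B**2 (q(B) = -7 + (B*B + 1) = -7 + (B**2 + 1) = -7 + (1 + B**2) = -6 + B**2)
q(66) - 3270 = (-6 + 66**2) - 3270 = (-6 + 4356) - 3270 = 4350 - 3270 = 1080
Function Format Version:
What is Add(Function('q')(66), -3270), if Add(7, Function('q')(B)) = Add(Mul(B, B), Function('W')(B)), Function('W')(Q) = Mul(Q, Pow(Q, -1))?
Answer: 1080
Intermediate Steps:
Function('W')(Q) = 1
Function('q')(B) = Add(-6, Pow(B, 2)) (Function('q')(B) = Add(-7, Add(Mul(B, B), 1)) = Add(-7, Add(Pow(B, 2), 1)) = Add(-7, Add(1, Pow(B, 2))) = Add(-6, Pow(B, 2)))
Add(Function('q')(66), -3270) = Add(Add(-6, Pow(66, 2)), -3270) = Add(Add(-6, 4356), -3270) = Add(4350, -3270) = 1080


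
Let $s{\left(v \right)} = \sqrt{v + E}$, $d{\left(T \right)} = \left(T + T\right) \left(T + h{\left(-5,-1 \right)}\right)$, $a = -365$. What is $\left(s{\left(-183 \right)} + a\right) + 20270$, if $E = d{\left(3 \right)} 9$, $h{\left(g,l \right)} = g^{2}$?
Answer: $19905 + \sqrt{1329} \approx 19941.0$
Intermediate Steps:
$d{\left(T \right)} = 2 T \left(25 + T\right)$ ($d{\left(T \right)} = \left(T + T\right) \left(T + \left(-5\right)^{2}\right) = 2 T \left(T + 25\right) = 2 T \left(25 + T\right)$)
$E = 1512$ ($E = 2 \cdot 3 \left(25 + 3\right) 9 = 2 \cdot 3 \cdot 28 \cdot 9 = 168 \cdot 9 = 1512$)
$s{\left(v \right)} = \sqrt{1512 + v}$ ($s{\left(v \right)} = \sqrt{v + 1512} = \sqrt{1512 + v}$)
$\left(s{\left(-183 \right)} + a\right) + 20270 = \left(\sqrt{1512 - 183} - 365\right) + 20270 = \left(\sqrt{1329} - 365\right) + 20270 = \left(-365 + \sqrt{1329}\right) + 20270 = 19905 + \sqrt{1329}$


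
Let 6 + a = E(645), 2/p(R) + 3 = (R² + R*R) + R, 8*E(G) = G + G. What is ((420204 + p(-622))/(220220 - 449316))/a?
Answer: -162438890587/13749248072511 ≈ -0.011814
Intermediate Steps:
E(G) = G/4 (E(G) = (G + G)/8 = (2*G)/8 = G/4)
p(R) = 2/(-3 + R + 2*R²) (p(R) = 2/(-3 + ((R² + R*R) + R)) = 2/(-3 + ((R² + R²) + R)) = 2/(-3 + (2*R² + R)) = 2/(-3 + (R + 2*R²)) = 2/(-3 + R + 2*R²))
a = 621/4 (a = -6 + (¼)*645 = -6 + 645/4 = 621/4 ≈ 155.25)
((420204 + p(-622))/(220220 - 449316))/a = ((420204 + 2/(-3 - 622 + 2*(-622)²))/(220220 - 449316))/(621/4) = ((420204 + 2/(-3 - 622 + 2*386884))/(-229096))*(4/621) = ((420204 + 2/(-3 - 622 + 773768))*(-1/229096))*(4/621) = ((420204 + 2/773143)*(-1/229096))*(4/621) = ((324877781174/773143)*(-1/229096))*(4/621) = -162438890587/88561984364*4/621 = -162438890587/13749248072511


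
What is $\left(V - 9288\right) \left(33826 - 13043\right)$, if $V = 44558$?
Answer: $733016410$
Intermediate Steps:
$\left(V - 9288\right) \left(33826 - 13043\right) = \left(44558 - 9288\right) \left(33826 - 13043\right) = 35270 \cdot 20783 = 733016410$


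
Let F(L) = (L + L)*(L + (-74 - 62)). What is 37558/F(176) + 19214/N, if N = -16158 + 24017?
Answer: 282850721/55327360 ≈ 5.1123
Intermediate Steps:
N = 7859
F(L) = 2*L*(-136 + L) (F(L) = (2*L)*(L - 136) = (2*L)*(-136 + L) = 2*L*(-136 + L))
37558/F(176) + 19214/N = 37558/((2*176*(-136 + 176))) + 19214/7859 = 37558/((2*176*40)) + 19214*(1/7859) = 37558/14080 + 19214/7859 = 37558*(1/14080) + 19214/7859 = 18779/7040 + 19214/7859 = 282850721/55327360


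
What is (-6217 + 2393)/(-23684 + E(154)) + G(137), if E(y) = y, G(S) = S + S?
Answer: 3225522/11765 ≈ 274.16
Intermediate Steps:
G(S) = 2*S
(-6217 + 2393)/(-23684 + E(154)) + G(137) = (-6217 + 2393)/(-23684 + 154) + 2*137 = -3824/(-23530) + 274 = -3824*(-1/23530) + 274 = 1912/11765 + 274 = 3225522/11765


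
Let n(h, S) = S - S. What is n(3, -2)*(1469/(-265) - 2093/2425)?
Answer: 0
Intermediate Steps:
n(h, S) = 0
n(3, -2)*(1469/(-265) - 2093/2425) = 0*(1469/(-265) - 2093/2425) = 0*(1469*(-1/265) - 2093*1/2425) = 0*(-1469/265 - 2093/2425) = 0*(-823394/128525) = 0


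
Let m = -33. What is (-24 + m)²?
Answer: 3249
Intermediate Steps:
(-24 + m)² = (-24 - 33)² = (-57)² = 3249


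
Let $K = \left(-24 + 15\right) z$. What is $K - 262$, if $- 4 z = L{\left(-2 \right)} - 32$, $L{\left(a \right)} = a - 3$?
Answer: $- \frac{1381}{4} \approx -345.25$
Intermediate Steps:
$L{\left(a \right)} = -3 + a$ ($L{\left(a \right)} = a - 3 = -3 + a$)
$z = \frac{37}{4}$ ($z = - \frac{\left(-3 - 2\right) - 32}{4} = - \frac{-5 - 32}{4} = \left(- \frac{1}{4}\right) \left(-37\right) = \frac{37}{4} \approx 9.25$)
$K = - \frac{333}{4}$ ($K = \left(-24 + 15\right) \frac{37}{4} = \left(-9\right) \frac{37}{4} = - \frac{333}{4} \approx -83.25$)
$K - 262 = - \frac{333}{4} - 262 = - \frac{1381}{4}$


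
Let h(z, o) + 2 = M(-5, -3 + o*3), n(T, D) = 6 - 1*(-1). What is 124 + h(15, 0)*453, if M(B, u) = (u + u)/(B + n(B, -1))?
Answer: -2141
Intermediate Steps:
n(T, D) = 7 (n(T, D) = 6 + 1 = 7)
M(B, u) = 2*u/(7 + B) (M(B, u) = (u + u)/(B + 7) = (2*u)/(7 + B) = 2*u/(7 + B))
h(z, o) = -5 + 3*o (h(z, o) = -2 + 2*(-3 + o*3)/(7 - 5) = -2 + 2*(-3 + 3*o)/2 = -2 + 2*(-3 + 3*o)*(1/2) = -2 + (-3 + 3*o) = -5 + 3*o)
124 + h(15, 0)*453 = 124 + (-5 + 3*0)*453 = 124 + (-5 + 0)*453 = 124 - 5*453 = 124 - 2265 = -2141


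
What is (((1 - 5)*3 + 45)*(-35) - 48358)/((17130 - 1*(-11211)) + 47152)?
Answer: -49513/75493 ≈ -0.65586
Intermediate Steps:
(((1 - 5)*3 + 45)*(-35) - 48358)/((17130 - 1*(-11211)) + 47152) = ((-4*3 + 45)*(-35) - 48358)/((17130 + 11211) + 47152) = ((-12 + 45)*(-35) - 48358)/(28341 + 47152) = (33*(-35) - 48358)/75493 = (-1155 - 48358)*(1/75493) = -49513*1/75493 = -49513/75493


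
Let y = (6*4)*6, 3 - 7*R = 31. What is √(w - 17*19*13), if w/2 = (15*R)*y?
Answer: I*√21479 ≈ 146.56*I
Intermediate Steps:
R = -4 (R = 3/7 - ⅐*31 = 3/7 - 31/7 = -4)
y = 144 (y = 24*6 = 144)
w = -17280 (w = 2*((15*(-4))*144) = 2*(-60*144) = 2*(-8640) = -17280)
√(w - 17*19*13) = √(-17280 - 17*19*13) = √(-17280 - 323*13) = √(-17280 - 4199) = √(-21479) = I*√21479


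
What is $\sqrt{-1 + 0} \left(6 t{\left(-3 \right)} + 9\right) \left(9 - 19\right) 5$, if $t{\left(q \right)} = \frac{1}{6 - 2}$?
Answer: $- 525 i \approx - 525.0 i$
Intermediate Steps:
$t{\left(q \right)} = \frac{1}{4}$
$\sqrt{-1 + 0} \left(6 t{\left(-3 \right)} + 9\right) \left(9 - 19\right) 5 = \sqrt{-1 + 0} \left(6 \cdot \frac{1}{4} + 9\right) \left(9 - 19\right) 5 = \sqrt{-1} \left(\frac{3}{2} + 9\right) \left(-10\right) 5 = i \frac{21}{2} \left(-10\right) 5 = i \left(-105\right) 5 = - 105 i 5 = - 525 i$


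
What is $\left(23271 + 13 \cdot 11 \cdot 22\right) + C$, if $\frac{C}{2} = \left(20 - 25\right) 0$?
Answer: $26417$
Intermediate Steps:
$C = 0$ ($C = 2 \left(20 - 25\right) 0 = 2 \left(\left(-5\right) 0\right) = 2 \cdot 0 = 0$)
$\left(23271 + 13 \cdot 11 \cdot 22\right) + C = \left(23271 + 13 \cdot 11 \cdot 22\right) + 0 = \left(23271 + 143 \cdot 22\right) + 0 = \left(23271 + 3146\right) + 0 = 26417 + 0 = 26417$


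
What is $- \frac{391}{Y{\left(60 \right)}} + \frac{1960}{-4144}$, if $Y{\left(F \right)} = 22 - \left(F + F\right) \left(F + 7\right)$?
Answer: $- \frac{62924}{148333} \approx -0.42421$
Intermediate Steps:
$Y{\left(F \right)} = 22 - 2 F \left(7 + F\right)$
$- \frac{391}{Y{\left(60 \right)}} + \frac{1960}{-4144} = - \frac{391}{22 - 840 - 2 \cdot 60^{2}} + \frac{1960}{-4144} = - \frac{391}{22 - 840 - 7200} + 1960 \left(- \frac{1}{4144}\right) = - \frac{391}{22 - 840 - 7200} - \frac{35}{74} = - \frac{391}{-8018} - \frac{35}{74} = \left(-391\right) \left(- \frac{1}{8018}\right) - \frac{35}{74} = \frac{391}{8018} - \frac{35}{74} = - \frac{62924}{148333}$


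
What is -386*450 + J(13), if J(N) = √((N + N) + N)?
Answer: -173700 + √39 ≈ -1.7369e+5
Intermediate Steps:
J(N) = √3*√N (J(N) = √(2*N + N) = √(3*N) = √3*√N)
-386*450 + J(13) = -386*450 + √3*√13 = -173700 + √39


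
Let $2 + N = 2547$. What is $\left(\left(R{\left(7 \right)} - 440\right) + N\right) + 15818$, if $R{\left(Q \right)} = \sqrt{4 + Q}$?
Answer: $17923 + \sqrt{11} \approx 17926.0$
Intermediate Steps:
$N = 2545$ ($N = -2 + 2547 = 2545$)
$\left(\left(R{\left(7 \right)} - 440\right) + N\right) + 15818 = \left(\left(\sqrt{4 + 7} - 440\right) + 2545\right) + 15818 = \left(\left(\sqrt{11} - 440\right) + 2545\right) + 15818 = \left(\left(-440 + \sqrt{11}\right) + 2545\right) + 15818 = \left(2105 + \sqrt{11}\right) + 15818 = 17923 + \sqrt{11}$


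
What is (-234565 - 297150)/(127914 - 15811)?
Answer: -531715/112103 ≈ -4.7431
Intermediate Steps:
(-234565 - 297150)/(127914 - 15811) = -531715/112103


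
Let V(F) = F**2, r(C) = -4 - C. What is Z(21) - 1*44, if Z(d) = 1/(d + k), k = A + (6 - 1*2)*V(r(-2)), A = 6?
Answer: -1891/43 ≈ -43.977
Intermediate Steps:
k = 22 (k = 6 + (6 - 1*2)*(-4 - 1*(-2))**2 = 6 + (6 - 2)*(-4 + 2)**2 = 6 + 4*(-2)**2 = 6 + 4*4 = 6 + 16 = 22)
Z(d) = 1/(22 + d) (Z(d) = 1/(d + 22) = 1/(22 + d))
Z(21) - 1*44 = 1/(22 + 21) - 1*44 = 1/43 - 44 = -1891/43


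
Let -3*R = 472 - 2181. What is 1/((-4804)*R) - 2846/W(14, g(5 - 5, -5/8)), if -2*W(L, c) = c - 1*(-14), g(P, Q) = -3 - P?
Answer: 46731524879/90310396 ≈ 517.45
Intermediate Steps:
W(L, c) = -7 - c/2 (W(L, c) = -(c - 1*(-14))/2 = -(c + 14)/2 = -(14 + c)/2 = -7 - c/2)
R = 1709/3 (R = -(472 - 2181)/3 = -⅓*(-1709) = 1709/3 ≈ 569.67)
1/((-4804)*R) - 2846/W(14, g(5 - 5, -5/8)) = 1/((-4804)*(1709/3)) - 2846/(-7 - (-3 - (5 - 5))/2) = -1/4804*3/1709 - 2846/(-7 - (-3 - 1*0)/2) = -3/8210036 - 2846/(-7 - (-3 + 0)/2) = -3/8210036 - 2846/(-7 - ½*(-3)) = -3/8210036 - 2846/(-7 + 3/2) = -3/8210036 - 2846/(-11/2) = -3/8210036 - 2846*(-2/11) = -3/8210036 + 5692/11 = 46731524879/90310396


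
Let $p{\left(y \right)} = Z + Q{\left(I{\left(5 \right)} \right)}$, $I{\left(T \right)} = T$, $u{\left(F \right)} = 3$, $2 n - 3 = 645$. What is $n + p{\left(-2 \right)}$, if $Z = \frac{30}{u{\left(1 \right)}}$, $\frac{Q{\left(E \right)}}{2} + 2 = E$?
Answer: $340$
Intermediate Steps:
$n = 324$ ($n = \frac{3}{2} + \frac{1}{2} \cdot 645 = \frac{3}{2} + \frac{645}{2} = 324$)
$Q{\left(E \right)} = -4 + 2 E$
$Z = 10$ ($Z = \frac{30}{3} = 30 \cdot \frac{1}{3} = 10$)
$p{\left(y \right)} = 16$ ($p{\left(y \right)} = 10 + \left(-4 + 2 \cdot 5\right) = 10 + \left(-4 + 10\right) = 10 + 6 = 16$)
$n + p{\left(-2 \right)} = 324 + 16 = 340$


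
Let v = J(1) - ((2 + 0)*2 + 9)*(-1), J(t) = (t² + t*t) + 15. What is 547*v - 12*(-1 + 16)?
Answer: 16230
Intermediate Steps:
J(t) = 15 + 2*t² (J(t) = (t² + t²) + 15 = 2*t² + 15 = 15 + 2*t²)
v = 30 (v = (15 + 2*1²) - ((2 + 0)*2 + 9)*(-1) = (15 + 2*1) - (2*2 + 9)*(-1) = (15 + 2) - (4 + 9)*(-1) = 17 - 13*(-1) = 17 - 1*(-13) = 17 + 13 = 30)
547*v - 12*(-1 + 16) = 547*30 - 12*(-1 + 16) = 16410 - 12*15 = 16410 - 180 = 16230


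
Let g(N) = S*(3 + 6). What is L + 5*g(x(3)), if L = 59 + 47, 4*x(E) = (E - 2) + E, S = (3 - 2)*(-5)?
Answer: -119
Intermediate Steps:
S = -5 (S = 1*(-5) = -5)
x(E) = -1/2 + E/2 (x(E) = ((E - 2) + E)/4 = ((-2 + E) + E)/4 = (-2 + 2*E)/4 = -1/2 + E/2)
g(N) = -45 (g(N) = -5*(3 + 6) = -5*9 = -45)
L = 106
L + 5*g(x(3)) = 106 + 5*(-45) = 106 - 225 = -119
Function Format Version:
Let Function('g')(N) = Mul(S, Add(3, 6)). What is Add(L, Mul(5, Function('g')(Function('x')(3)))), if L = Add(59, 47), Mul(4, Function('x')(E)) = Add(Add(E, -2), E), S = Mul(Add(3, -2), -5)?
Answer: -119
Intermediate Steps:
S = -5 (S = Mul(1, -5) = -5)
Function('x')(E) = Add(Rational(-1, 2), Mul(Rational(1, 2), E)) (Function('x')(E) = Mul(Rational(1, 4), Add(Add(E, -2), E)) = Mul(Rational(1, 4), Add(Add(-2, E), E)) = Mul(Rational(1, 4), Add(-2, Mul(2, E))) = Add(Rational(-1, 2), Mul(Rational(1, 2), E)))
Function('g')(N) = -45 (Function('g')(N) = Mul(-5, Add(3, 6)) = Mul(-5, 9) = -45)
L = 106
Add(L, Mul(5, Function('g')(Function('x')(3)))) = Add(106, Mul(5, -45)) = Add(106, -225) = -119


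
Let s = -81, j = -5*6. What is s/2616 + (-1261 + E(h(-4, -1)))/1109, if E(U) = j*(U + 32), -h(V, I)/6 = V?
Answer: -2594495/967048 ≈ -2.6829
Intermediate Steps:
j = -30
h(V, I) = -6*V
E(U) = -960 - 30*U (E(U) = -30*(U + 32) = -30*(32 + U) = -960 - 30*U)
s/2616 + (-1261 + E(h(-4, -1)))/1109 = -81/2616 + (-1261 + (-960 - (-180)*(-4)))/1109 = -81*1/2616 + (-1261 + (-960 - 30*24))*(1/1109) = -27/872 + (-1261 + (-960 - 720))*(1/1109) = -27/872 + (-1261 - 1680)*(1/1109) = -27/872 - 2941*1/1109 = -27/872 - 2941/1109 = -2594495/967048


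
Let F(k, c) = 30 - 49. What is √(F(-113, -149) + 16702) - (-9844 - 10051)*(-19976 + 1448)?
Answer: -368614560 + √16683 ≈ -3.6861e+8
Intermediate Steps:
F(k, c) = -19
√(F(-113, -149) + 16702) - (-9844 - 10051)*(-19976 + 1448) = √(-19 + 16702) - (-9844 - 10051)*(-19976 + 1448) = √16683 - (-19895)*(-18528) = √16683 - 1*368614560 = √16683 - 368614560 = -368614560 + √16683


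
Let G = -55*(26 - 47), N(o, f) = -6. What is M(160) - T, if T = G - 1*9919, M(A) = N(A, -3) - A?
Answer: 8598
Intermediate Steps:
G = 1155 (G = -55*(-21) = 1155)
M(A) = -6 - A
T = -8764 (T = 1155 - 1*9919 = 1155 - 9919 = -8764)
M(160) - T = (-6 - 1*160) - 1*(-8764) = (-6 - 160) + 8764 = -166 + 8764 = 8598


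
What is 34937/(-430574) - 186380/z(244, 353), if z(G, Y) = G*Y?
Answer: -20814893951/9271549942 ≈ -2.2450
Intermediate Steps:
34937/(-430574) - 186380/z(244, 353) = 34937/(-430574) - 186380/(244*353) = 34937*(-1/430574) - 186380/86132 = -34937/430574 - 186380*1/86132 = -34937/430574 - 46595/21533 = -20814893951/9271549942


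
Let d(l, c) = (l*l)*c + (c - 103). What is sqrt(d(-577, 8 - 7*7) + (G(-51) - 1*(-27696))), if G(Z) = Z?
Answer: 14*I*sqrt(69503) ≈ 3690.9*I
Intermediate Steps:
d(l, c) = -103 + c + c*l**2 (d(l, c) = l**2*c + (-103 + c) = c*l**2 + (-103 + c) = -103 + c + c*l**2)
sqrt(d(-577, 8 - 7*7) + (G(-51) - 1*(-27696))) = sqrt((-103 + (8 - 7*7) + (8 - 7*7)*(-577)**2) + (-51 - 1*(-27696))) = sqrt((-103 + (8 - 49) + (8 - 49)*332929) + (-51 + 27696)) = sqrt((-103 - 41 - 41*332929) + 27645) = sqrt((-103 - 41 - 13650089) + 27645) = sqrt(-13650233 + 27645) = sqrt(-13622588) = 14*I*sqrt(69503)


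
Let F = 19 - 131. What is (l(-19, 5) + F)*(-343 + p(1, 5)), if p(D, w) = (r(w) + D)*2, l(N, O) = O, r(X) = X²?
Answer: 31137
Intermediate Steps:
F = -112
p(D, w) = 2*D + 2*w² (p(D, w) = (w² + D)*2 = (D + w²)*2 = 2*D + 2*w²)
(l(-19, 5) + F)*(-343 + p(1, 5)) = (5 - 112)*(-343 + (2*1 + 2*5²)) = -107*(-343 + (2 + 2*25)) = -107*(-343 + (2 + 50)) = -107*(-343 + 52) = -107*(-291) = 31137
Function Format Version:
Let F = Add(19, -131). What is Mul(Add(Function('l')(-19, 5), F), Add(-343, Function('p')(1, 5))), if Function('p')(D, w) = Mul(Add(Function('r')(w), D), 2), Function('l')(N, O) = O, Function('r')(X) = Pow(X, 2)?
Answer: 31137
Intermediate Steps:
F = -112
Function('p')(D, w) = Add(Mul(2, D), Mul(2, Pow(w, 2))) (Function('p')(D, w) = Mul(Add(Pow(w, 2), D), 2) = Mul(Add(D, Pow(w, 2)), 2) = Add(Mul(2, D), Mul(2, Pow(w, 2))))
Mul(Add(Function('l')(-19, 5), F), Add(-343, Function('p')(1, 5))) = Mul(Add(5, -112), Add(-343, Add(Mul(2, 1), Mul(2, Pow(5, 2))))) = Mul(-107, Add(-343, Add(2, Mul(2, 25)))) = Mul(-107, Add(-343, Add(2, 50))) = Mul(-107, Add(-343, 52)) = Mul(-107, -291) = 31137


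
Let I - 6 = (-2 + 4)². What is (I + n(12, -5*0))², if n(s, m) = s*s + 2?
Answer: 24336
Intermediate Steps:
I = 10 (I = 6 + (-2 + 4)² = 6 + 2² = 6 + 4 = 10)
n(s, m) = 2 + s² (n(s, m) = s² + 2 = 2 + s²)
(I + n(12, -5*0))² = (10 + (2 + 12²))² = (10 + (2 + 144))² = (10 + 146)² = 156² = 24336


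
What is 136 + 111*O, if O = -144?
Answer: -15848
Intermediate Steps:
136 + 111*O = 136 + 111*(-144) = 136 - 15984 = -15848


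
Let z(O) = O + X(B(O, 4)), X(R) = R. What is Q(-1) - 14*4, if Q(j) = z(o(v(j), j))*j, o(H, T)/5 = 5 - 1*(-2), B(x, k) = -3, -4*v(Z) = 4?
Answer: -88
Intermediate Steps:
v(Z) = -1 (v(Z) = -¼*4 = -1)
o(H, T) = 35 (o(H, T) = 5*(5 - 1*(-2)) = 5*(5 + 2) = 5*7 = 35)
z(O) = -3 + O (z(O) = O - 3 = -3 + O)
Q(j) = 32*j (Q(j) = (-3 + 35)*j = 32*j)
Q(-1) - 14*4 = 32*(-1) - 14*4 = -32 - 56 = -88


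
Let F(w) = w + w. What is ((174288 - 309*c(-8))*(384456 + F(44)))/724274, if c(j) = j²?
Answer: 29708331264/362137 ≈ 82036.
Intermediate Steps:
F(w) = 2*w
((174288 - 309*c(-8))*(384456 + F(44)))/724274 = ((174288 - 309*(-8)²)*(384456 + 2*44))/724274 = ((174288 - 309*64)*(384456 + 88))*(1/724274) = ((174288 - 19776)*384544)*(1/724274) = (154512*384544)*(1/724274) = 59416662528*(1/724274) = 29708331264/362137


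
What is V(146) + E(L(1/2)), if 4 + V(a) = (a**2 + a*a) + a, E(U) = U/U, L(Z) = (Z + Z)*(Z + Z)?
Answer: 42775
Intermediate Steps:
L(Z) = 4*Z**2 (L(Z) = (2*Z)*(2*Z) = 4*Z**2)
E(U) = 1
V(a) = -4 + a + 2*a**2 (V(a) = -4 + ((a**2 + a*a) + a) = -4 + ((a**2 + a**2) + a) = -4 + (2*a**2 + a) = -4 + (a + 2*a**2) = -4 + a + 2*a**2)
V(146) + E(L(1/2)) = (-4 + 146 + 2*146**2) + 1 = (-4 + 146 + 2*21316) + 1 = (-4 + 146 + 42632) + 1 = 42774 + 1 = 42775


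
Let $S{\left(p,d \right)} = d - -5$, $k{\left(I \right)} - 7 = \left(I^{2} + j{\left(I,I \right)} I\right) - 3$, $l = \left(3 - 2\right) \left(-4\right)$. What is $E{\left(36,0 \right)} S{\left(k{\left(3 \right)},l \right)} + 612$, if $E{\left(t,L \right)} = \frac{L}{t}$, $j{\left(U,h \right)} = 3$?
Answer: $612$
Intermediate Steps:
$l = -4$ ($l = 1 \left(-4\right) = -4$)
$k{\left(I \right)} = 4 + I^{2} + 3 I$ ($k{\left(I \right)} = 7 - \left(3 - I^{2} - 3 I\right) = 7 + \left(-3 + I^{2} + 3 I\right) = 4 + I^{2} + 3 I$)
$S{\left(p,d \right)} = 5 + d$ ($S{\left(p,d \right)} = d + 5 = 5 + d$)
$E{\left(36,0 \right)} S{\left(k{\left(3 \right)},l \right)} + 612 = \frac{0}{36} \left(5 - 4\right) + 612 = 0 \cdot \frac{1}{36} \cdot 1 + 612 = 0 \cdot 1 + 612 = 0 + 612 = 612$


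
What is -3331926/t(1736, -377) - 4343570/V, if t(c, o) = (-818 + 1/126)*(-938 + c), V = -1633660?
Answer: 354794264887/45702175274 ≈ 7.7632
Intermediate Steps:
t(c, o) = 6905489/9 - 103067*c/126 (t(c, o) = (-818 + 1/126)*(-938 + c) = -103067*(-938 + c)/126 = 6905489/9 - 103067*c/126)
-3331926/t(1736, -377) - 4343570/V = -3331926/(6905489/9 - 103067/126*1736) - 4343570/(-1633660) = -3331926/(6905489/9 - 12780308/9) - 4343570*(-1/1633660) = -3331926/(-1958273/3) + 62051/23338 = -3331926*(-3/1958273) + 62051/23338 = 9995778/1958273 + 62051/23338 = 354794264887/45702175274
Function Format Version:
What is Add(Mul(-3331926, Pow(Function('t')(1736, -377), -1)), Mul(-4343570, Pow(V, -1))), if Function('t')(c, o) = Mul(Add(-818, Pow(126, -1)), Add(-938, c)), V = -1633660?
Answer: Rational(354794264887, 45702175274) ≈ 7.7632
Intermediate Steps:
Function('t')(c, o) = Add(Rational(6905489, 9), Mul(Rational(-103067, 126), c)) (Function('t')(c, o) = Mul(Add(-818, Rational(1, 126)), Add(-938, c)) = Mul(Rational(-103067, 126), Add(-938, c)) = Add(Rational(6905489, 9), Mul(Rational(-103067, 126), c)))
Add(Mul(-3331926, Pow(Function('t')(1736, -377), -1)), Mul(-4343570, Pow(V, -1))) = Add(Mul(-3331926, Pow(Add(Rational(6905489, 9), Mul(Rational(-103067, 126), 1736)), -1)), Mul(-4343570, Pow(-1633660, -1))) = Add(Mul(-3331926, Pow(Add(Rational(6905489, 9), Rational(-12780308, 9)), -1)), Mul(-4343570, Rational(-1, 1633660))) = Add(Mul(-3331926, Pow(Rational(-1958273, 3), -1)), Rational(62051, 23338)) = Add(Mul(-3331926, Rational(-3, 1958273)), Rational(62051, 23338)) = Add(Rational(9995778, 1958273), Rational(62051, 23338)) = Rational(354794264887, 45702175274)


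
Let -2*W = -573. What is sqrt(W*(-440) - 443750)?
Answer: I*sqrt(569810) ≈ 754.86*I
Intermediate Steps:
W = 573/2 (W = -1/2*(-573) = 573/2 ≈ 286.50)
sqrt(W*(-440) - 443750) = sqrt((573/2)*(-440) - 443750) = sqrt(-126060 - 443750) = sqrt(-569810) = I*sqrt(569810)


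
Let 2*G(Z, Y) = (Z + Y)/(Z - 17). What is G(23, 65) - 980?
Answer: -2918/3 ≈ -972.67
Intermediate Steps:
G(Z, Y) = (Y + Z)/(2*(-17 + Z)) (G(Z, Y) = ((Z + Y)/(Z - 17))/2 = ((Y + Z)/(-17 + Z))/2 = (Y + Z)/(2*(-17 + Z)))
G(23, 65) - 980 = (65 + 23)/(2*(-17 + 23)) - 980 = (½)*88/6 - 980 = (½)*(⅙)*88 - 980 = 22/3 - 980 = -2918/3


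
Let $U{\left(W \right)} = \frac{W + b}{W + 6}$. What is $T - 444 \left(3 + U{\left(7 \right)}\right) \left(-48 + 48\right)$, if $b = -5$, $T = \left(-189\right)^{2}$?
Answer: $35721$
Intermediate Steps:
$T = 35721$
$U{\left(W \right)} = \frac{-5 + W}{6 + W}$ ($U{\left(W \right)} = \frac{W - 5}{W + 6} = \frac{-5 + W}{6 + W}$)
$T - 444 \left(3 + U{\left(7 \right)}\right) \left(-48 + 48\right) = 35721 - 444 \left(3 + \frac{-5 + 7}{6 + 7}\right) \left(-48 + 48\right) = 35721 - 444 \left(3 + \frac{1}{13} \cdot 2\right) 0 = 35721 - 444 \left(3 + \frac{2}{13}\right) 0 = 35721 - 444 \cdot \frac{41}{13} \cdot 0 = 35721 - 0 = 35721 + 0 = 35721$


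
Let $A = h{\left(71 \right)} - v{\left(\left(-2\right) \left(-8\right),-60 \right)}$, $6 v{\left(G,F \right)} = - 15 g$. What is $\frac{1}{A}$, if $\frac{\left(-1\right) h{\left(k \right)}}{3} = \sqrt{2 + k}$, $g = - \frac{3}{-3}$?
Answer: $- \frac{10}{2603} - \frac{12 \sqrt{73}}{2603} \approx -0.04323$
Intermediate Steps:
$g = 1$ ($g = \left(-3\right) \left(- \frac{1}{3}\right) = 1$)
$h{\left(k \right)} = - 3 \sqrt{2 + k}$
$v{\left(G,F \right)} = - \frac{5}{2}$ ($v{\left(G,F \right)} = \frac{\left(-15\right) 1}{6} = \frac{1}{6} \left(-15\right) = - \frac{5}{2}$)
$A = \frac{5}{2} - 3 \sqrt{73}$ ($A = - 3 \sqrt{2 + 71} - - \frac{5}{2} = - 3 \sqrt{73} + \frac{5}{2} = \frac{5}{2} - 3 \sqrt{73} \approx -23.132$)
$\frac{1}{A} = \frac{1}{\frac{5}{2} - 3 \sqrt{73}}$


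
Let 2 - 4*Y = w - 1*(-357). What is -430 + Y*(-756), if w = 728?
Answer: 204257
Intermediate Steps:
Y = -1083/4 (Y = ½ - (728 - 1*(-357))/4 = ½ - (728 + 357)/4 = ½ - ¼*1085 = ½ - 1085/4 = -1083/4 ≈ -270.75)
-430 + Y*(-756) = -430 - 1083/4*(-756) = -430 + 204687 = 204257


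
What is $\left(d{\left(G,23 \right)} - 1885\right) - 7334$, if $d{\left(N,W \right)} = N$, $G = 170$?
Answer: $-9049$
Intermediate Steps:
$\left(d{\left(G,23 \right)} - 1885\right) - 7334 = \left(170 - 1885\right) - 7334 = -1715 - 7334 = -9049$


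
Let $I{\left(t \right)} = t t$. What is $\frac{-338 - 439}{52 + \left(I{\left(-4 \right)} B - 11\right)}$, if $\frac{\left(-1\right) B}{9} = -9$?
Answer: $- \frac{111}{191} \approx -0.58115$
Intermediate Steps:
$I{\left(t \right)} = t^{2}$
$B = 81$ ($B = \left(-9\right) \left(-9\right) = 81$)
$\frac{-338 - 439}{52 + \left(I{\left(-4 \right)} B - 11\right)} = \frac{-338 - 439}{52 - \left(11 - \left(-4\right)^{2} \cdot 81\right)} = - \frac{777}{52 + \left(16 \cdot 81 - 11\right)} = - \frac{777}{52 + \left(1296 - 11\right)} = - \frac{777}{52 + 1285} = - \frac{777}{1337} = \left(-777\right) \frac{1}{1337} = - \frac{111}{191}$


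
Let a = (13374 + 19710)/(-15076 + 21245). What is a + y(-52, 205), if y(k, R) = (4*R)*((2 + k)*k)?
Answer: 13152341084/6169 ≈ 2.1320e+6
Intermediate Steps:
a = 33084/6169 ≈ 5.3629
y(k, R) = 4*R*k*(2 + k) (y(k, R) = (4*R)*(k*(2 + k)) = 4*R*k*(2 + k))
a + y(-52, 205) = 33084/6169 + 4*205*(-52)*(2 - 52) = 33084/6169 + 4*205*(-52)*(-50) = 33084/6169 + 2132000 = 13152341084/6169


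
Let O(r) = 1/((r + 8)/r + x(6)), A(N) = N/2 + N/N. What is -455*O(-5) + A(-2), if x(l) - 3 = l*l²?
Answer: -25/12 ≈ -2.0833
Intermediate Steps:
A(N) = 1 + N/2 (A(N) = N*(½) + 1 = N/2 + 1 = 1 + N/2)
x(l) = 3 + l³ (x(l) = 3 + l*l² = 3 + l³)
O(r) = 1/(219 + (8 + r)/r) (O(r) = 1/((r + 8)/r + (3 + 6³)) = 1/((8 + r)/r + (3 + 216)) = 1/((8 + r)/r + 219) = 1/(219 + (8 + r)/r))
-455*O(-5) + A(-2) = -455*(-5)/(4*(2 + 55*(-5))) + (1 + (½)*(-2)) = -455*(-5)/(4*(2 - 275)) + (1 - 1) = -455*(-5)/(4*(-273)) + 0 = -455*(-5)*(-1)/(4*273) + 0 = -455*5/1092 + 0 = -25/12 + 0 = -25/12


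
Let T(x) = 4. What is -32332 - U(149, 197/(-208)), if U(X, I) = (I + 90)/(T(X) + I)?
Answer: -20549343/635 ≈ -32361.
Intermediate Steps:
U(X, I) = (90 + I)/(4 + I) (U(X, I) = (I + 90)/(4 + I) = (90 + I)/(4 + I))
-32332 - U(149, 197/(-208)) = -32332 - (90 + 197/(-208))/(4 + 197/(-208)) = -32332 - (90 + 197*(-1/208))/(4 + 197*(-1/208)) = -32332 - (90 - 197/208)/(4 - 197/208) = -32332 - 18523/(635/208*208) = -32332 - 208*18523/(635*208) = -32332 - 1*18523/635 = -32332 - 18523/635 = -20549343/635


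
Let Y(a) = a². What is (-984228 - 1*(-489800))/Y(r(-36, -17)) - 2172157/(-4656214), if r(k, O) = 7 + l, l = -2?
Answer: -2302108271667/116405350 ≈ -19777.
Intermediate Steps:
r(k, O) = 5 (r(k, O) = 7 - 2 = 5)
(-984228 - 1*(-489800))/Y(r(-36, -17)) - 2172157/(-4656214) = (-984228 - 1*(-489800))/(5²) - 2172157/(-4656214) = (-984228 + 489800)/25 - 2172157*(-1/4656214) = -494428*1/25 + 2172157/4656214 = -494428/25 + 2172157/4656214 = -2302108271667/116405350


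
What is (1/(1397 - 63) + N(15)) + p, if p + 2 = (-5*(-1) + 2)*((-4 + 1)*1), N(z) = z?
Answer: -10671/1334 ≈ -7.9993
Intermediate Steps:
p = -23 (p = -2 + (-5*(-1) + 2)*((-4 + 1)*1) = -2 + (5 + 2)*(-3*1) = -2 + 7*(-3) = -2 - 21 = -23)
(1/(1397 - 63) + N(15)) + p = (1/(1397 - 63) + 15) - 23 = (1/1334 + 15) - 23 = 20011/1334 - 23 = -10671/1334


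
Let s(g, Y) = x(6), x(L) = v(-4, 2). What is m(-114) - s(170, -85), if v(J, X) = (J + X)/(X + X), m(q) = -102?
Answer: -203/2 ≈ -101.50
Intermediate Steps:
v(J, X) = (J + X)/(2*X) (v(J, X) = (J + X)/((2*X)) = (J + X)*(1/(2*X)) = (J + X)/(2*X))
x(L) = -1/2 (x(L) = (1/2)*(-4 + 2)/2 = (1/2)*(1/2)*(-2) = -1/2)
s(g, Y) = -1/2
m(-114) - s(170, -85) = -102 - 1*(-1/2) = -102 + 1/2 = -203/2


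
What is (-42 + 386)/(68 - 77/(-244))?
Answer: 83936/16669 ≈ 5.0355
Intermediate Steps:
(-42 + 386)/(68 - 77/(-244)) = 344/(68 - 77*(-1/244)) = 344/(68 + 77/244) = 344/(16669/244) = 344*(244/16669) = 83936/16669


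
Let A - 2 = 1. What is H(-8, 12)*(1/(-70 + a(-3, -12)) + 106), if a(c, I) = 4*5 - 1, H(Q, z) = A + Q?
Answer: -27025/51 ≈ -529.90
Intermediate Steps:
A = 3 (A = 2 + 1 = 3)
H(Q, z) = 3 + Q
a(c, I) = 19 (a(c, I) = 20 - 1 = 19)
H(-8, 12)*(1/(-70 + a(-3, -12)) + 106) = (3 - 8)*(1/(-70 + 19) + 106) = -5*(1/(-51) + 106) = -5*(-1/51 + 106) = -5*5405/51 = -27025/51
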